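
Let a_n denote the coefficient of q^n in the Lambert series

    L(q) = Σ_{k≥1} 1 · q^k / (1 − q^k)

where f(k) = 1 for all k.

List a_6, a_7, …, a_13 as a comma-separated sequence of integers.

4, 2, 4, 3, 4, 2, 6, 2

q^6  k|6↦f(k): 6:1 3:1 2:1 1:1  a_6=4
n=7: 1·7 7·1  f→[1+1]=2
d|8:{8,4,2,1}  Σf=1+1+1+1=4
n=9: 1·9 3·3 9·1  f→[1+1+1]=3
d|10:{10,5,2,1}  Σf=1+1+1+1=4
d|11:{1,11}  Σf=1+1=2
q^12  k|12↦f(k): 1:1 2:1 3:1 4:1 6:1 12:1  a_12=6
q^13  k|13↦f(k): 13:1 1:1  a_13=2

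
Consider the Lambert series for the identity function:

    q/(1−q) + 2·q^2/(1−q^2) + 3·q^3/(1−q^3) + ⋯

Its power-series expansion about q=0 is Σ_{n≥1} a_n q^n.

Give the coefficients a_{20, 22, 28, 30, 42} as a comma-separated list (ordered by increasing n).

n=20: 1·20 2·10 4·5 5·4 10·2 20·1  f→[1+2+4+5+10+20]=42
[q^22] f(22)=22,f(11)=11,f(2)=2,f(1)=1 ⇒ 36
n=28: 1·28 2·14 4·7 7·4 14·2 28·1  f→[1+2+4+7+14+28]=56
n=30: 30·1 15·2 10·3 6·5 5·6 3·10 2·15 1·30  f→[30+15+10+6+5+3+2+1]=72
[q^42] f(42)=42,f(21)=21,f(14)=14,f(7)=7,f(6)=6,f(3)=3,f(2)=2,f(1)=1 ⇒ 96

42, 36, 56, 72, 96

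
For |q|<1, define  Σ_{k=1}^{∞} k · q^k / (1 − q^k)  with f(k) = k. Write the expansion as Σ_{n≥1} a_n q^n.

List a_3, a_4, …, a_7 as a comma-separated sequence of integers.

q^3  k|3↦f(k): 3:3 1:1  a_3=4
n=4: 1·4 2·2 4·1  f→[1+2+4]=7
d|5:{5,1}  Σf=5+1=6
n=6: 6·1 3·2 2·3 1·6  f→[6+3+2+1]=12
q^7  k|7↦f(k): 1:1 7:7  a_7=8

4, 7, 6, 12, 8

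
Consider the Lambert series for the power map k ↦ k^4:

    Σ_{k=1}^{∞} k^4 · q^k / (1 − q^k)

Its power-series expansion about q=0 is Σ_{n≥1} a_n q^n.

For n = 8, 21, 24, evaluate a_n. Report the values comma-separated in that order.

[q^8] f(8)=4096,f(4)=256,f(2)=16,f(1)=1 ⇒ 4369
[q^21] f(1)=1,f(3)=81,f(7)=2401,f(21)=194481 ⇒ 196964
d|24:{24,12,8,6,4,3,2,1}  Σf=331776+20736+4096+1296+256+81+16+1=358258

4369, 196964, 358258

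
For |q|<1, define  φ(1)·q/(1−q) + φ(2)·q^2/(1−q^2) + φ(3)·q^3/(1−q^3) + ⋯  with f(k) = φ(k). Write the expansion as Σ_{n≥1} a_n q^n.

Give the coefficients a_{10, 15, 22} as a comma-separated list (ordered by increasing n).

d|10:{1,2,5,10}  Σφ=1+1+4+4=10
n=15: 15·1 5·3 3·5 1·15  φ→[8+4+2+1]=15
q^22  k|22↦φ(k): 1:1 2:1 11:10 22:10  a_22=22

10, 15, 22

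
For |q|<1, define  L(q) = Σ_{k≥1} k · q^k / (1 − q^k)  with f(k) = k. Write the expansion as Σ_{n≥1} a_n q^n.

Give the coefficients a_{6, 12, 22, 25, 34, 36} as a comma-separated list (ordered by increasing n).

12, 28, 36, 31, 54, 91

d|6:{6,3,2,1}  Σf=6+3+2+1=12
n=12: 1·12 2·6 3·4 4·3 6·2 12·1  f→[1+2+3+4+6+12]=28
n=22: 1·22 2·11 11·2 22·1  f→[1+2+11+22]=36
n=25: 1·25 5·5 25·1  f→[1+5+25]=31
[q^34] f(34)=34,f(17)=17,f(2)=2,f(1)=1 ⇒ 54
d|36:{1,2,3,4,6,9,12,18,36}  Σf=1+2+3+4+6+9+12+18+36=91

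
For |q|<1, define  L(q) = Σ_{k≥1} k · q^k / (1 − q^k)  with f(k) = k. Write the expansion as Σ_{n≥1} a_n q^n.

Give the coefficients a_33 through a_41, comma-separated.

d|33:{33,11,3,1}  Σf=33+11+3+1=48
q^34  k|34↦f(k): 1:1 2:2 17:17 34:34  a_34=54
q^35  k|35↦f(k): 35:35 7:7 5:5 1:1  a_35=48
[q^36] f(1)=1,f(2)=2,f(3)=3,f(4)=4,f(6)=6,f(9)=9,f(12)=12,f(18)=18,f(36)=36 ⇒ 91
n=37: 37·1 1·37  f→[37+1]=38
q^38  k|38↦f(k): 38:38 19:19 2:2 1:1  a_38=60
[q^39] f(39)=39,f(13)=13,f(3)=3,f(1)=1 ⇒ 56
q^40  k|40↦f(k): 40:40 20:20 10:10 8:8 5:5 4:4 2:2 1:1  a_40=90
n=41: 41·1 1·41  f→[41+1]=42

48, 54, 48, 91, 38, 60, 56, 90, 42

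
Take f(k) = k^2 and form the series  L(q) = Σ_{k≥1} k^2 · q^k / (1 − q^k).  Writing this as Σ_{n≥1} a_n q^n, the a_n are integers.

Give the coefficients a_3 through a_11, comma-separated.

q^3  k|3↦f(k): 3:9 1:1  a_3=10
d|4:{1,2,4}  Σf=1+4+16=21
n=5: 1·5 5·1  f→[1+25]=26
n=6: 6·1 3·2 2·3 1·6  f→[36+9+4+1]=50
n=7: 7·1 1·7  f→[49+1]=50
[q^8] f(8)=64,f(4)=16,f(2)=4,f(1)=1 ⇒ 85
[q^9] f(9)=81,f(3)=9,f(1)=1 ⇒ 91
q^10  k|10↦f(k): 1:1 2:4 5:25 10:100  a_10=130
d|11:{11,1}  Σf=121+1=122

10, 21, 26, 50, 50, 85, 91, 130, 122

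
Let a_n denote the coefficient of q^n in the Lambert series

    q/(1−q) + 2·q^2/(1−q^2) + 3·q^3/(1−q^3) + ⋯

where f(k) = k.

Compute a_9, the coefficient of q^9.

a_9 = 13

[q^9] f(1)=1,f(3)=3,f(9)=9 ⇒ 13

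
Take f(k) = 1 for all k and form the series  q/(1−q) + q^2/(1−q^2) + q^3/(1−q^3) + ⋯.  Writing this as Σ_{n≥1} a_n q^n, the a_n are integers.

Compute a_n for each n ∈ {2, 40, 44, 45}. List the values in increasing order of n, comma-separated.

2, 8, 6, 6

d|2:{1,2}  Σf=1+1=2
n=40: 1·40 2·20 4·10 5·8 8·5 10·4 20·2 40·1  f→[1+1+1+1+1+1+1+1]=8
d|44:{1,2,4,11,22,44}  Σf=1+1+1+1+1+1=6
d|45:{1,3,5,9,15,45}  Σf=1+1+1+1+1+1=6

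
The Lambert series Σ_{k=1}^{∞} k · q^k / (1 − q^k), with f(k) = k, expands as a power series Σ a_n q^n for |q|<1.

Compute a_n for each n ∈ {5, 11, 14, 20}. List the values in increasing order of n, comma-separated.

d|5:{5,1}  Σf=5+1=6
n=11: 1·11 11·1  f→[1+11]=12
n=14: 14·1 7·2 2·7 1·14  f→[14+7+2+1]=24
d|20:{1,2,4,5,10,20}  Σf=1+2+4+5+10+20=42

6, 12, 24, 42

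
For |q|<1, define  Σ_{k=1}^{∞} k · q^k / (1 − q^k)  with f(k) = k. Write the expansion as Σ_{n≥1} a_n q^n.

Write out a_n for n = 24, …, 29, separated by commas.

60, 31, 42, 40, 56, 30

q^24  k|24↦f(k): 1:1 2:2 3:3 4:4 6:6 8:8 12:12 24:24  a_24=60
d|25:{25,5,1}  Σf=25+5+1=31
d|26:{1,2,13,26}  Σf=1+2+13+26=42
n=27: 1·27 3·9 9·3 27·1  f→[1+3+9+27]=40
[q^28] f(28)=28,f(14)=14,f(7)=7,f(4)=4,f(2)=2,f(1)=1 ⇒ 56
q^29  k|29↦f(k): 1:1 29:29  a_29=30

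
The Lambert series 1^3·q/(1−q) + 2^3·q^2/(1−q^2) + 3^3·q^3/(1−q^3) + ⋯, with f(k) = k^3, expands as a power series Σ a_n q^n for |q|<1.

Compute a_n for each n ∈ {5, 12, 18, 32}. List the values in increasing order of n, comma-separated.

126, 2044, 6813, 37449

d|5:{1,5}  Σf=1+125=126
d|12:{1,2,3,4,6,12}  Σf=1+8+27+64+216+1728=2044
d|18:{1,2,3,6,9,18}  Σf=1+8+27+216+729+5832=6813
d|32:{1,2,4,8,16,32}  Σf=1+8+64+512+4096+32768=37449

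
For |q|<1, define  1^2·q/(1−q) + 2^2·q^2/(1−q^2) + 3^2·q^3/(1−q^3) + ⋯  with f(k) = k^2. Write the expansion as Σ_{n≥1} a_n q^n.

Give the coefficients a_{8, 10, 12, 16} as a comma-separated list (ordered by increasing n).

85, 130, 210, 341

[q^8] f(1)=1,f(2)=4,f(4)=16,f(8)=64 ⇒ 85
[q^10] f(1)=1,f(2)=4,f(5)=25,f(10)=100 ⇒ 130
q^12  k|12↦f(k): 1:1 2:4 3:9 4:16 6:36 12:144  a_12=210
d|16:{16,8,4,2,1}  Σf=256+64+16+4+1=341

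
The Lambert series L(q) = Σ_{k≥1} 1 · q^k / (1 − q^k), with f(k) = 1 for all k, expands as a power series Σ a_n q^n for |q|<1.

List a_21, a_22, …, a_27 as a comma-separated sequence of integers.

q^21  k|21↦f(k): 1:1 3:1 7:1 21:1  a_21=4
[q^22] f(1)=1,f(2)=1,f(11)=1,f(22)=1 ⇒ 4
q^23  k|23↦f(k): 1:1 23:1  a_23=2
[q^24] f(24)=1,f(12)=1,f(8)=1,f(6)=1,f(4)=1,f(3)=1,f(2)=1,f(1)=1 ⇒ 8
d|25:{25,5,1}  Σf=1+1+1=3
[q^26] f(26)=1,f(13)=1,f(2)=1,f(1)=1 ⇒ 4
n=27: 27·1 9·3 3·9 1·27  f→[1+1+1+1]=4

4, 4, 2, 8, 3, 4, 4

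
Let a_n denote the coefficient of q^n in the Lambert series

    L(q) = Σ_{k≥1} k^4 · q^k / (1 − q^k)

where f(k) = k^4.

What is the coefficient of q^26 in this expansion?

n=26: 26·1 13·2 2·13 1·26  f→[456976+28561+16+1]=485554

a_26 = 485554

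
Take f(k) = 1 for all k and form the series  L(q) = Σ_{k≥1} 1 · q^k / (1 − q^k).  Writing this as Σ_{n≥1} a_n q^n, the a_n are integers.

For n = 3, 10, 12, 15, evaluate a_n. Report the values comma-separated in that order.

2, 4, 6, 4

d|3:{3,1}  Σf=1+1=2
[q^10] f(10)=1,f(5)=1,f(2)=1,f(1)=1 ⇒ 4
d|12:{12,6,4,3,2,1}  Σf=1+1+1+1+1+1=6
d|15:{1,3,5,15}  Σf=1+1+1+1=4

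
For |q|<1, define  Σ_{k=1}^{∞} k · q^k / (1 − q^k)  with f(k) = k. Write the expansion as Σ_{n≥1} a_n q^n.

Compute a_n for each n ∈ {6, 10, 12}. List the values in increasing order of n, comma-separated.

n=6: 1·6 2·3 3·2 6·1  f→[1+2+3+6]=12
d|10:{1,2,5,10}  Σf=1+2+5+10=18
[q^12] f(12)=12,f(6)=6,f(4)=4,f(3)=3,f(2)=2,f(1)=1 ⇒ 28

12, 18, 28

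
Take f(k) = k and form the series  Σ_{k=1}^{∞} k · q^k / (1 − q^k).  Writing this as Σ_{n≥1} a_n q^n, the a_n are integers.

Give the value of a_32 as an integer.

[q^32] f(1)=1,f(2)=2,f(4)=4,f(8)=8,f(16)=16,f(32)=32 ⇒ 63

a_32 = 63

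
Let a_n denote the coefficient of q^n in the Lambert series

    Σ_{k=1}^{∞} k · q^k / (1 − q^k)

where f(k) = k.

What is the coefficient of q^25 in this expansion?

n=25: 25·1 5·5 1·25  f→[25+5+1]=31

a_25 = 31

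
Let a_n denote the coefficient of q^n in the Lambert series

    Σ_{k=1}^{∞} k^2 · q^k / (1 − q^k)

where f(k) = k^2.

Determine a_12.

a_12 = 210

n=12: 1·12 2·6 3·4 4·3 6·2 12·1  f→[1+4+9+16+36+144]=210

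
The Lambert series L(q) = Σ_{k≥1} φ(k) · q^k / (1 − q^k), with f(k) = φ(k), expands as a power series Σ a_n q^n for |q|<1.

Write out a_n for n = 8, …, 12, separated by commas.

[q^8] φ(1)=1,φ(2)=1,φ(4)=2,φ(8)=4 ⇒ 8
q^9  k|9↦φ(k): 1:1 3:2 9:6  a_9=9
n=10: 1·10 2·5 5·2 10·1  φ→[1+1+4+4]=10
d|11:{11,1}  Σφ=10+1=11
[q^12] φ(1)=1,φ(2)=1,φ(3)=2,φ(4)=2,φ(6)=2,φ(12)=4 ⇒ 12

8, 9, 10, 11, 12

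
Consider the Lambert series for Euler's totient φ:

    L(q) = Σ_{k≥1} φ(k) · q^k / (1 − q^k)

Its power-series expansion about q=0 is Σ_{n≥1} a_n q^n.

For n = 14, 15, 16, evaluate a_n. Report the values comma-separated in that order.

n=14: 1·14 2·7 7·2 14·1  φ→[1+1+6+6]=14
n=15: 1·15 3·5 5·3 15·1  φ→[1+2+4+8]=15
[q^16] φ(16)=8,φ(8)=4,φ(4)=2,φ(2)=1,φ(1)=1 ⇒ 16

14, 15, 16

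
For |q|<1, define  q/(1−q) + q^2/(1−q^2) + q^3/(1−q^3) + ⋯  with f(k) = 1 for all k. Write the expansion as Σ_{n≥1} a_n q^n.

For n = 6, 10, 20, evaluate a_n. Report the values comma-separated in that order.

[q^6] f(6)=1,f(3)=1,f(2)=1,f(1)=1 ⇒ 4
q^10  k|10↦f(k): 1:1 2:1 5:1 10:1  a_10=4
q^20  k|20↦f(k): 1:1 2:1 4:1 5:1 10:1 20:1  a_20=6

4, 4, 6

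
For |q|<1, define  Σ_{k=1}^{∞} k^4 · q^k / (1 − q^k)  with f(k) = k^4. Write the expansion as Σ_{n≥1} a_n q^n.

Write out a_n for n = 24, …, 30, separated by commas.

d|24:{24,12,8,6,4,3,2,1}  Σf=331776+20736+4096+1296+256+81+16+1=358258
[q^25] f(25)=390625,f(5)=625,f(1)=1 ⇒ 391251
q^26  k|26↦f(k): 26:456976 13:28561 2:16 1:1  a_26=485554
[q^27] f(1)=1,f(3)=81,f(9)=6561,f(27)=531441 ⇒ 538084
d|28:{28,14,7,4,2,1}  Σf=614656+38416+2401+256+16+1=655746
n=29: 29·1 1·29  f→[707281+1]=707282
n=30: 1·30 2·15 3·10 5·6 6·5 10·3 15·2 30·1  f→[1+16+81+625+1296+10000+50625+810000]=872644

358258, 391251, 485554, 538084, 655746, 707282, 872644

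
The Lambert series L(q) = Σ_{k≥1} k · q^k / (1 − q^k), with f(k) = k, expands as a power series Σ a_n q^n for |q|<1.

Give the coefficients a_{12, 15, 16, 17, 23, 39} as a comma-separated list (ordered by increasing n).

q^12  k|12↦f(k): 12:12 6:6 4:4 3:3 2:2 1:1  a_12=28
q^15  k|15↦f(k): 1:1 3:3 5:5 15:15  a_15=24
[q^16] f(1)=1,f(2)=2,f(4)=4,f(8)=8,f(16)=16 ⇒ 31
n=17: 17·1 1·17  f→[17+1]=18
n=23: 1·23 23·1  f→[1+23]=24
q^39  k|39↦f(k): 1:1 3:3 13:13 39:39  a_39=56

28, 24, 31, 18, 24, 56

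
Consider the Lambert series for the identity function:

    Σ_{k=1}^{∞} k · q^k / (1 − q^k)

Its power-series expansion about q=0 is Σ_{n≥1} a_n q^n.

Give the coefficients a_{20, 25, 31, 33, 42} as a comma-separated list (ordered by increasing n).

d|20:{20,10,5,4,2,1}  Σf=20+10+5+4+2+1=42
d|25:{25,5,1}  Σf=25+5+1=31
q^31  k|31↦f(k): 1:1 31:31  a_31=32
q^33  k|33↦f(k): 1:1 3:3 11:11 33:33  a_33=48
q^42  k|42↦f(k): 1:1 2:2 3:3 6:6 7:7 14:14 21:21 42:42  a_42=96

42, 31, 32, 48, 96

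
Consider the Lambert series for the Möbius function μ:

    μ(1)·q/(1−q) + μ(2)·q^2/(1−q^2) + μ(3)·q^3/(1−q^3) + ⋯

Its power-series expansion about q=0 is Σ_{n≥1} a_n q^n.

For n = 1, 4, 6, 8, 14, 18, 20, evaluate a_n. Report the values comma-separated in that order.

1, 0, 0, 0, 0, 0, 0

[q^1] μ(1)=1 ⇒ 1
d|4:{1,2,4}  Σμ=1+(-1)+0=0
[q^6] μ(6)=1,μ(3)=-1,μ(2)=-1,μ(1)=1 ⇒ 0
q^8  k|8↦μ(k): 8:0 4:0 2:-1 1:1  a_8=0
[q^14] μ(14)=1,μ(7)=-1,μ(2)=-1,μ(1)=1 ⇒ 0
d|18:{18,9,6,3,2,1}  Σμ=0+0+1+(-1)+(-1)+1=0
n=20: 20·1 10·2 5·4 4·5 2·10 1·20  μ→[0+1+(-1)+0+(-1)+1]=0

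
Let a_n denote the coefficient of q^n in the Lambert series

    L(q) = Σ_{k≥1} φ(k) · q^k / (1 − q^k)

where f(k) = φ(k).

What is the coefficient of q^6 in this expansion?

d|6:{1,2,3,6}  Σφ=1+1+2+2=6

a_6 = 6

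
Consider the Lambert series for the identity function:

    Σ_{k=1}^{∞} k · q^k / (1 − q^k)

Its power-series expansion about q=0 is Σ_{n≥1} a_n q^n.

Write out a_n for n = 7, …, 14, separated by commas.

[q^7] f(7)=7,f(1)=1 ⇒ 8
[q^8] f(8)=8,f(4)=4,f(2)=2,f(1)=1 ⇒ 15
q^9  k|9↦f(k): 9:9 3:3 1:1  a_9=13
q^10  k|10↦f(k): 1:1 2:2 5:5 10:10  a_10=18
n=11: 1·11 11·1  f→[1+11]=12
[q^12] f(1)=1,f(2)=2,f(3)=3,f(4)=4,f(6)=6,f(12)=12 ⇒ 28
n=13: 13·1 1·13  f→[13+1]=14
n=14: 14·1 7·2 2·7 1·14  f→[14+7+2+1]=24

8, 15, 13, 18, 12, 28, 14, 24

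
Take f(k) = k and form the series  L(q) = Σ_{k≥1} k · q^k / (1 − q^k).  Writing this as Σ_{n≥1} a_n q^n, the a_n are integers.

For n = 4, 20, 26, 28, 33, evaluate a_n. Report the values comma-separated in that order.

7, 42, 42, 56, 48

[q^4] f(4)=4,f(2)=2,f(1)=1 ⇒ 7
q^20  k|20↦f(k): 1:1 2:2 4:4 5:5 10:10 20:20  a_20=42
q^26  k|26↦f(k): 1:1 2:2 13:13 26:26  a_26=42
q^28  k|28↦f(k): 1:1 2:2 4:4 7:7 14:14 28:28  a_28=56
q^33  k|33↦f(k): 33:33 11:11 3:3 1:1  a_33=48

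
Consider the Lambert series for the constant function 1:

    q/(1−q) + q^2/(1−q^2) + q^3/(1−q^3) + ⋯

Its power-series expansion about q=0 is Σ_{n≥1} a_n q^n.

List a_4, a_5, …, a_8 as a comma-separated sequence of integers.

d|4:{1,2,4}  Σf=1+1+1=3
[q^5] f(5)=1,f(1)=1 ⇒ 2
[q^6] f(1)=1,f(2)=1,f(3)=1,f(6)=1 ⇒ 4
[q^7] f(1)=1,f(7)=1 ⇒ 2
[q^8] f(1)=1,f(2)=1,f(4)=1,f(8)=1 ⇒ 4

3, 2, 4, 2, 4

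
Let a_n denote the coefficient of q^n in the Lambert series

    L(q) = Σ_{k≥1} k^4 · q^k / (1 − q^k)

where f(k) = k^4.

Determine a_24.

a_24 = 358258

n=24: 1·24 2·12 3·8 4·6 6·4 8·3 12·2 24·1  f→[1+16+81+256+1296+4096+20736+331776]=358258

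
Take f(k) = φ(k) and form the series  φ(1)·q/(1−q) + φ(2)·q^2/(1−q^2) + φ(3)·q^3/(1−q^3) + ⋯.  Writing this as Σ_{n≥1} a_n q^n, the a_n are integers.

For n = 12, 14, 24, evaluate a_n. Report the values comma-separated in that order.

d|12:{1,2,3,4,6,12}  Σφ=1+1+2+2+2+4=12
q^14  k|14↦φ(k): 1:1 2:1 7:6 14:6  a_14=14
n=24: 1·24 2·12 3·8 4·6 6·4 8·3 12·2 24·1  φ→[1+1+2+2+2+4+4+8]=24

12, 14, 24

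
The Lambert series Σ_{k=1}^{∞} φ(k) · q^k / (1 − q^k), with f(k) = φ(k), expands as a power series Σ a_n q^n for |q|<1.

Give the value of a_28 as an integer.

[q^28] φ(1)=1,φ(2)=1,φ(4)=2,φ(7)=6,φ(14)=6,φ(28)=12 ⇒ 28

a_28 = 28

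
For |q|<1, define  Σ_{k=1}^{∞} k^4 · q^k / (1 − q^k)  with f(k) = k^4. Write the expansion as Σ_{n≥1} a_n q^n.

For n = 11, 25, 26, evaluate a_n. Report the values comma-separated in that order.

[q^11] f(11)=14641,f(1)=1 ⇒ 14642
n=25: 1·25 5·5 25·1  f→[1+625+390625]=391251
[q^26] f(1)=1,f(2)=16,f(13)=28561,f(26)=456976 ⇒ 485554

14642, 391251, 485554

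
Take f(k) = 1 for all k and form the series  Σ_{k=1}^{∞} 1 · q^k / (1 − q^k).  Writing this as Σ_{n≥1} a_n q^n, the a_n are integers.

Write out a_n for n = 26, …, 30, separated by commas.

4, 4, 6, 2, 8

[q^26] f(1)=1,f(2)=1,f(13)=1,f(26)=1 ⇒ 4
d|27:{27,9,3,1}  Σf=1+1+1+1=4
d|28:{28,14,7,4,2,1}  Σf=1+1+1+1+1+1=6
[q^29] f(29)=1,f(1)=1 ⇒ 2
d|30:{30,15,10,6,5,3,2,1}  Σf=1+1+1+1+1+1+1+1=8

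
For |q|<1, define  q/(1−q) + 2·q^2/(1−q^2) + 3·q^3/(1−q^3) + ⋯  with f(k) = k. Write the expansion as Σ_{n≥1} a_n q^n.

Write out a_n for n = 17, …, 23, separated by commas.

18, 39, 20, 42, 32, 36, 24

d|17:{17,1}  Σf=17+1=18
n=18: 1·18 2·9 3·6 6·3 9·2 18·1  f→[1+2+3+6+9+18]=39
[q^19] f(1)=1,f(19)=19 ⇒ 20
n=20: 1·20 2·10 4·5 5·4 10·2 20·1  f→[1+2+4+5+10+20]=42
n=21: 21·1 7·3 3·7 1·21  f→[21+7+3+1]=32
d|22:{1,2,11,22}  Σf=1+2+11+22=36
n=23: 23·1 1·23  f→[23+1]=24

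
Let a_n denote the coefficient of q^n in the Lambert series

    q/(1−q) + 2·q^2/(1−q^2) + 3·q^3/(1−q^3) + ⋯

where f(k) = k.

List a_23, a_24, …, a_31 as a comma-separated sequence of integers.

24, 60, 31, 42, 40, 56, 30, 72, 32

n=23: 23·1 1·23  f→[23+1]=24
d|24:{1,2,3,4,6,8,12,24}  Σf=1+2+3+4+6+8+12+24=60
[q^25] f(1)=1,f(5)=5,f(25)=25 ⇒ 31
[q^26] f(26)=26,f(13)=13,f(2)=2,f(1)=1 ⇒ 42
n=27: 27·1 9·3 3·9 1·27  f→[27+9+3+1]=40
n=28: 28·1 14·2 7·4 4·7 2·14 1·28  f→[28+14+7+4+2+1]=56
[q^29] f(29)=29,f(1)=1 ⇒ 30
d|30:{1,2,3,5,6,10,15,30}  Σf=1+2+3+5+6+10+15+30=72
d|31:{31,1}  Σf=31+1=32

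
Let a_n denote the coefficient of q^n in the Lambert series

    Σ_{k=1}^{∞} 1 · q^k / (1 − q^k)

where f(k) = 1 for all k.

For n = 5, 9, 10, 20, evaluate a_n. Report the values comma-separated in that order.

2, 3, 4, 6

n=5: 5·1 1·5  f→[1+1]=2
q^9  k|9↦f(k): 9:1 3:1 1:1  a_9=3
[q^10] f(10)=1,f(5)=1,f(2)=1,f(1)=1 ⇒ 4
n=20: 1·20 2·10 4·5 5·4 10·2 20·1  f→[1+1+1+1+1+1]=6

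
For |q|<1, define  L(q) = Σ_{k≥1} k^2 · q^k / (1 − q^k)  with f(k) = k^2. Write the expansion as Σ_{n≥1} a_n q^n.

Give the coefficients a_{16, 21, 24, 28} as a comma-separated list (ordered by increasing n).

341, 500, 850, 1050

[q^16] f(1)=1,f(2)=4,f(4)=16,f(8)=64,f(16)=256 ⇒ 341
d|21:{1,3,7,21}  Σf=1+9+49+441=500
q^24  k|24↦f(k): 24:576 12:144 8:64 6:36 4:16 3:9 2:4 1:1  a_24=850
q^28  k|28↦f(k): 28:784 14:196 7:49 4:16 2:4 1:1  a_28=1050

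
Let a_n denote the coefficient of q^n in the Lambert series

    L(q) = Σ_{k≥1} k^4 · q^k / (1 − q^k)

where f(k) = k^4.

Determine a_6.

a_6 = 1394

q^6  k|6↦f(k): 1:1 2:16 3:81 6:1296  a_6=1394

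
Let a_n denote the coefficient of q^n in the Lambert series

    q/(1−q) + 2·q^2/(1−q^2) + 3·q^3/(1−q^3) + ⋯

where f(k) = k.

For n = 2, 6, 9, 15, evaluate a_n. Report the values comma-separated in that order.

n=2: 1·2 2·1  f→[1+2]=3
q^6  k|6↦f(k): 1:1 2:2 3:3 6:6  a_6=12
n=9: 1·9 3·3 9·1  f→[1+3+9]=13
q^15  k|15↦f(k): 1:1 3:3 5:5 15:15  a_15=24

3, 12, 13, 24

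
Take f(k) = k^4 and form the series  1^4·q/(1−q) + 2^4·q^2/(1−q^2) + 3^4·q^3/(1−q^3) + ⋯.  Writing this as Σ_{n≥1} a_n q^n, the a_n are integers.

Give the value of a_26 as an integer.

d|26:{26,13,2,1}  Σf=456976+28561+16+1=485554

a_26 = 485554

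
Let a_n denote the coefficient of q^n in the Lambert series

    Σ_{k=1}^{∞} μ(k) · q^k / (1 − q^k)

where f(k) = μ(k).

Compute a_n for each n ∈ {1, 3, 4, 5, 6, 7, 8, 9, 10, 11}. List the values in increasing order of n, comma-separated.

1, 0, 0, 0, 0, 0, 0, 0, 0, 0

n=1: 1·1  μ→[1]=1
q^3  k|3↦μ(k): 1:1 3:-1  a_3=0
[q^4] μ(1)=1,μ(2)=-1,μ(4)=0 ⇒ 0
[q^5] μ(1)=1,μ(5)=-1 ⇒ 0
[q^6] μ(6)=1,μ(3)=-1,μ(2)=-1,μ(1)=1 ⇒ 0
n=7: 1·7 7·1  μ→[1+(-1)]=0
d|8:{1,2,4,8}  Σμ=1+(-1)+0+0=0
n=9: 1·9 3·3 9·1  μ→[1+(-1)+0]=0
n=10: 1·10 2·5 5·2 10·1  μ→[1+(-1)+(-1)+1]=0
[q^11] μ(11)=-1,μ(1)=1 ⇒ 0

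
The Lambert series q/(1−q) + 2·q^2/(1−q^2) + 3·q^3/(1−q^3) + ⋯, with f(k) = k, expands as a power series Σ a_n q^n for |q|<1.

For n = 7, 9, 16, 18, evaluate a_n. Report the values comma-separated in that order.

n=7: 7·1 1·7  f→[7+1]=8
q^9  k|9↦f(k): 1:1 3:3 9:9  a_9=13
[q^16] f(16)=16,f(8)=8,f(4)=4,f(2)=2,f(1)=1 ⇒ 31
n=18: 18·1 9·2 6·3 3·6 2·9 1·18  f→[18+9+6+3+2+1]=39

8, 13, 31, 39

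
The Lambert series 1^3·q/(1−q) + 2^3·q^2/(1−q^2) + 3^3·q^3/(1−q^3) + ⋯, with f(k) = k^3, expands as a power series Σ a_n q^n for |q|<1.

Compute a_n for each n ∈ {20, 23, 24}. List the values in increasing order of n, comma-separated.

9198, 12168, 16380

q^20  k|20↦f(k): 20:8000 10:1000 5:125 4:64 2:8 1:1  a_20=9198
n=23: 1·23 23·1  f→[1+12167]=12168
d|24:{1,2,3,4,6,8,12,24}  Σf=1+8+27+64+216+512+1728+13824=16380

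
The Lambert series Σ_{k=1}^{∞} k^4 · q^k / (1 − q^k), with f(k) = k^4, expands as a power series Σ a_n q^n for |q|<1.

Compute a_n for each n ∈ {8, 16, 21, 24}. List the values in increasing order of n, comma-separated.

q^8  k|8↦f(k): 1:1 2:16 4:256 8:4096  a_8=4369
n=16: 16·1 8·2 4·4 2·8 1·16  f→[65536+4096+256+16+1]=69905
q^21  k|21↦f(k): 1:1 3:81 7:2401 21:194481  a_21=196964
[q^24] f(1)=1,f(2)=16,f(3)=81,f(4)=256,f(6)=1296,f(8)=4096,f(12)=20736,f(24)=331776 ⇒ 358258

4369, 69905, 196964, 358258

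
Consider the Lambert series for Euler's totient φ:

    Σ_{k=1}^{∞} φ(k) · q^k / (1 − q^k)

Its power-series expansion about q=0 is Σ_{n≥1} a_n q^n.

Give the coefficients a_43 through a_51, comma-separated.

n=43: 1·43 43·1  φ→[1+42]=43
d|44:{44,22,11,4,2,1}  Σφ=20+10+10+2+1+1=44
[q^45] φ(1)=1,φ(3)=2,φ(5)=4,φ(9)=6,φ(15)=8,φ(45)=24 ⇒ 45
q^46  k|46↦φ(k): 1:1 2:1 23:22 46:22  a_46=46
d|47:{47,1}  Σφ=46+1=47
[q^48] φ(1)=1,φ(2)=1,φ(3)=2,φ(4)=2,φ(6)=2,φ(8)=4,φ(12)=4,φ(16)=8,φ(24)=8,φ(48)=16 ⇒ 48
n=49: 1·49 7·7 49·1  φ→[1+6+42]=49
[q^50] φ(1)=1,φ(2)=1,φ(5)=4,φ(10)=4,φ(25)=20,φ(50)=20 ⇒ 50
[q^51] φ(1)=1,φ(3)=2,φ(17)=16,φ(51)=32 ⇒ 51

43, 44, 45, 46, 47, 48, 49, 50, 51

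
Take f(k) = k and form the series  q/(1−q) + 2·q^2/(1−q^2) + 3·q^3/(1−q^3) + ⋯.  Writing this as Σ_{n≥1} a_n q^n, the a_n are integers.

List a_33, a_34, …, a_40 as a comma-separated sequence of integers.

48, 54, 48, 91, 38, 60, 56, 90

q^33  k|33↦f(k): 33:33 11:11 3:3 1:1  a_33=48
[q^34] f(34)=34,f(17)=17,f(2)=2,f(1)=1 ⇒ 54
d|35:{35,7,5,1}  Σf=35+7+5+1=48
n=36: 1·36 2·18 3·12 4·9 6·6 9·4 12·3 18·2 36·1  f→[1+2+3+4+6+9+12+18+36]=91
[q^37] f(1)=1,f(37)=37 ⇒ 38
[q^38] f(1)=1,f(2)=2,f(19)=19,f(38)=38 ⇒ 60
d|39:{39,13,3,1}  Σf=39+13+3+1=56
d|40:{40,20,10,8,5,4,2,1}  Σf=40+20+10+8+5+4+2+1=90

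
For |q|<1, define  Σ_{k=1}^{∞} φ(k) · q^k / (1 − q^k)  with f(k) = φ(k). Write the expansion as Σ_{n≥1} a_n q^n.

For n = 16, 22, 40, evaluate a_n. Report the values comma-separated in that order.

n=16: 1·16 2·8 4·4 8·2 16·1  φ→[1+1+2+4+8]=16
n=22: 22·1 11·2 2·11 1·22  φ→[10+10+1+1]=22
[q^40] φ(1)=1,φ(2)=1,φ(4)=2,φ(5)=4,φ(8)=4,φ(10)=4,φ(20)=8,φ(40)=16 ⇒ 40

16, 22, 40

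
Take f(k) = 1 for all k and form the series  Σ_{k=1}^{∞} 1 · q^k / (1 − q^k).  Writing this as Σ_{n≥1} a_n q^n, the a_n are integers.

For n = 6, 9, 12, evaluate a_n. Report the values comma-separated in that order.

4, 3, 6

q^6  k|6↦f(k): 6:1 3:1 2:1 1:1  a_6=4
[q^9] f(9)=1,f(3)=1,f(1)=1 ⇒ 3
q^12  k|12↦f(k): 12:1 6:1 4:1 3:1 2:1 1:1  a_12=6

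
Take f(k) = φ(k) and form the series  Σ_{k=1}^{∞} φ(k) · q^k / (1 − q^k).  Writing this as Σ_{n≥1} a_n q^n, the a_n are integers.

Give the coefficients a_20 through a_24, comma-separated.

d|20:{1,2,4,5,10,20}  Σφ=1+1+2+4+4+8=20
q^21  k|21↦φ(k): 21:12 7:6 3:2 1:1  a_21=21
q^22  k|22↦φ(k): 22:10 11:10 2:1 1:1  a_22=22
n=23: 1·23 23·1  φ→[1+22]=23
d|24:{1,2,3,4,6,8,12,24}  Σφ=1+1+2+2+2+4+4+8=24

20, 21, 22, 23, 24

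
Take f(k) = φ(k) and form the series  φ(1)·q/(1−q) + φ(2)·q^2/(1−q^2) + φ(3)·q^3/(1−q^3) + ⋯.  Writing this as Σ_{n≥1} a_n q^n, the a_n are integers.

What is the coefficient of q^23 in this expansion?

[q^23] φ(23)=22,φ(1)=1 ⇒ 23

a_23 = 23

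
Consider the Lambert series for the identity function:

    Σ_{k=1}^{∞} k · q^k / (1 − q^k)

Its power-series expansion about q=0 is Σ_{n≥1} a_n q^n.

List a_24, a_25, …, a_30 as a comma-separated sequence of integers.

[q^24] f(1)=1,f(2)=2,f(3)=3,f(4)=4,f(6)=6,f(8)=8,f(12)=12,f(24)=24 ⇒ 60
d|25:{1,5,25}  Σf=1+5+25=31
n=26: 26·1 13·2 2·13 1·26  f→[26+13+2+1]=42
q^27  k|27↦f(k): 1:1 3:3 9:9 27:27  a_27=40
[q^28] f(28)=28,f(14)=14,f(7)=7,f(4)=4,f(2)=2,f(1)=1 ⇒ 56
n=29: 1·29 29·1  f→[1+29]=30
d|30:{1,2,3,5,6,10,15,30}  Σf=1+2+3+5+6+10+15+30=72

60, 31, 42, 40, 56, 30, 72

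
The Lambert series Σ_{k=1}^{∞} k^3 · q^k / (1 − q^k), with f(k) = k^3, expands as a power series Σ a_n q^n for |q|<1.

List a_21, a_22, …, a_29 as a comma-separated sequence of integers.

[q^21] f(1)=1,f(3)=27,f(7)=343,f(21)=9261 ⇒ 9632
n=22: 1·22 2·11 11·2 22·1  f→[1+8+1331+10648]=11988
[q^23] f(1)=1,f(23)=12167 ⇒ 12168
q^24  k|24↦f(k): 24:13824 12:1728 8:512 6:216 4:64 3:27 2:8 1:1  a_24=16380
[q^25] f(25)=15625,f(5)=125,f(1)=1 ⇒ 15751
n=26: 26·1 13·2 2·13 1·26  f→[17576+2197+8+1]=19782
d|27:{1,3,9,27}  Σf=1+27+729+19683=20440
[q^28] f(1)=1,f(2)=8,f(4)=64,f(7)=343,f(14)=2744,f(28)=21952 ⇒ 25112
[q^29] f(1)=1,f(29)=24389 ⇒ 24390

9632, 11988, 12168, 16380, 15751, 19782, 20440, 25112, 24390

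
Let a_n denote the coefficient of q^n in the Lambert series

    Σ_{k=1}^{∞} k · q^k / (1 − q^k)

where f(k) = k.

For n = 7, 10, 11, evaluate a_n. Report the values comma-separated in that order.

8, 18, 12

[q^7] f(1)=1,f(7)=7 ⇒ 8
n=10: 1·10 2·5 5·2 10·1  f→[1+2+5+10]=18
[q^11] f(11)=11,f(1)=1 ⇒ 12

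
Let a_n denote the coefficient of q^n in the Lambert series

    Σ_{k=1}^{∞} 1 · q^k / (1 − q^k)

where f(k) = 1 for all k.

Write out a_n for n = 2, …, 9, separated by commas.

2, 2, 3, 2, 4, 2, 4, 3

d|2:{2,1}  Σf=1+1=2
d|3:{1,3}  Σf=1+1=2
q^4  k|4↦f(k): 4:1 2:1 1:1  a_4=3
q^5  k|5↦f(k): 5:1 1:1  a_5=2
q^6  k|6↦f(k): 6:1 3:1 2:1 1:1  a_6=4
d|7:{1,7}  Σf=1+1=2
[q^8] f(8)=1,f(4)=1,f(2)=1,f(1)=1 ⇒ 4
[q^9] f(9)=1,f(3)=1,f(1)=1 ⇒ 3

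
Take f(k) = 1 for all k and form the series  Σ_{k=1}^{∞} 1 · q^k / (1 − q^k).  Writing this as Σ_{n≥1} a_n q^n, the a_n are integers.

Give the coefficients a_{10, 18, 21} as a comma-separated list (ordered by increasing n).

4, 6, 4

n=10: 10·1 5·2 2·5 1·10  f→[1+1+1+1]=4
n=18: 18·1 9·2 6·3 3·6 2·9 1·18  f→[1+1+1+1+1+1]=6
[q^21] f(1)=1,f(3)=1,f(7)=1,f(21)=1 ⇒ 4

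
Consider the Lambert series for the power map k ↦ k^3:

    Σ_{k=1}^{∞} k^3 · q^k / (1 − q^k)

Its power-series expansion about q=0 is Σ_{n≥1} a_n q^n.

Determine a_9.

d|9:{1,3,9}  Σf=1+27+729=757

a_9 = 757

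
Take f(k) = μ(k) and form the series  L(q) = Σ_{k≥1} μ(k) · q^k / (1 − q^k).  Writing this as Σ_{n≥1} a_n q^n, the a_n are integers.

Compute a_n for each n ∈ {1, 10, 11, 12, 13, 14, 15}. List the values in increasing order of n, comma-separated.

q^1  k|1↦μ(k): 1:1  a_1=1
n=10: 10·1 5·2 2·5 1·10  μ→[1+(-1)+(-1)+1]=0
[q^11] μ(1)=1,μ(11)=-1 ⇒ 0
q^12  k|12↦μ(k): 1:1 2:-1 3:-1 4:0 6:1 12:0  a_12=0
q^13  k|13↦μ(k): 1:1 13:-1  a_13=0
n=14: 1·14 2·7 7·2 14·1  μ→[1+(-1)+(-1)+1]=0
d|15:{15,5,3,1}  Σμ=1+(-1)+(-1)+1=0

1, 0, 0, 0, 0, 0, 0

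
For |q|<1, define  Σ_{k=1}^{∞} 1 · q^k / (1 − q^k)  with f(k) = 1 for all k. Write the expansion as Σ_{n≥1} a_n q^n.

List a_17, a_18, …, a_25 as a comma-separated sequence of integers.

2, 6, 2, 6, 4, 4, 2, 8, 3

q^17  k|17↦f(k): 17:1 1:1  a_17=2
[q^18] f(1)=1,f(2)=1,f(3)=1,f(6)=1,f(9)=1,f(18)=1 ⇒ 6
n=19: 1·19 19·1  f→[1+1]=2
q^20  k|20↦f(k): 1:1 2:1 4:1 5:1 10:1 20:1  a_20=6
[q^21] f(21)=1,f(7)=1,f(3)=1,f(1)=1 ⇒ 4
d|22:{1,2,11,22}  Σf=1+1+1+1=4
d|23:{1,23}  Σf=1+1=2
d|24:{1,2,3,4,6,8,12,24}  Σf=1+1+1+1+1+1+1+1=8
n=25: 1·25 5·5 25·1  f→[1+1+1]=3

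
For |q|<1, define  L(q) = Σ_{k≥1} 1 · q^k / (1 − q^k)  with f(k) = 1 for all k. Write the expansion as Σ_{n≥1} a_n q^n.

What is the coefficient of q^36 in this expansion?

[q^36] f(1)=1,f(2)=1,f(3)=1,f(4)=1,f(6)=1,f(9)=1,f(12)=1,f(18)=1,f(36)=1 ⇒ 9

a_36 = 9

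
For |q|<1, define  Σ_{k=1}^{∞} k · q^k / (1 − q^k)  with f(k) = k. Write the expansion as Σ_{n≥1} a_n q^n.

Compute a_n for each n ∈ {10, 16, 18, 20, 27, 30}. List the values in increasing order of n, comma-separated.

n=10: 10·1 5·2 2·5 1·10  f→[10+5+2+1]=18
[q^16] f(1)=1,f(2)=2,f(4)=4,f(8)=8,f(16)=16 ⇒ 31
[q^18] f(1)=1,f(2)=2,f(3)=3,f(6)=6,f(9)=9,f(18)=18 ⇒ 39
n=20: 20·1 10·2 5·4 4·5 2·10 1·20  f→[20+10+5+4+2+1]=42
[q^27] f(27)=27,f(9)=9,f(3)=3,f(1)=1 ⇒ 40
n=30: 30·1 15·2 10·3 6·5 5·6 3·10 2·15 1·30  f→[30+15+10+6+5+3+2+1]=72

18, 31, 39, 42, 40, 72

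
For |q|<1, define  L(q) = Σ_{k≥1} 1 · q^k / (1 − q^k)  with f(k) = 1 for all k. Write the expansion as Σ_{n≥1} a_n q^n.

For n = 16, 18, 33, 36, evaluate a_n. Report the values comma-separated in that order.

q^16  k|16↦f(k): 1:1 2:1 4:1 8:1 16:1  a_16=5
q^18  k|18↦f(k): 18:1 9:1 6:1 3:1 2:1 1:1  a_18=6
q^33  k|33↦f(k): 33:1 11:1 3:1 1:1  a_33=4
q^36  k|36↦f(k): 1:1 2:1 3:1 4:1 6:1 9:1 12:1 18:1 36:1  a_36=9

5, 6, 4, 9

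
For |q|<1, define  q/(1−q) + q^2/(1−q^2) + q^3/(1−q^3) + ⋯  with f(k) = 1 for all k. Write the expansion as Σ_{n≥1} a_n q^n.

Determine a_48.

a_48 = 10

n=48: 48·1 24·2 16·3 12·4 8·6 6·8 4·12 3·16 2·24 1·48  f→[1+1+1+1+1+1+1+1+1+1]=10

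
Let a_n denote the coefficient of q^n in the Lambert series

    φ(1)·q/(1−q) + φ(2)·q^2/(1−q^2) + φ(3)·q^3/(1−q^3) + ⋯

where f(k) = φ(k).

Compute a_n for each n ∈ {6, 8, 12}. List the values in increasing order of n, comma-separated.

d|6:{6,3,2,1}  Σφ=2+2+1+1=6
[q^8] φ(8)=4,φ(4)=2,φ(2)=1,φ(1)=1 ⇒ 8
q^12  k|12↦φ(k): 1:1 2:1 3:2 4:2 6:2 12:4  a_12=12

6, 8, 12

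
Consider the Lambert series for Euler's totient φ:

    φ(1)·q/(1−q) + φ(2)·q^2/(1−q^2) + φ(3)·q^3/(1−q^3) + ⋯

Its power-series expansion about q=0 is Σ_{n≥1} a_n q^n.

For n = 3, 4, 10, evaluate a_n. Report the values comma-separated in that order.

[q^3] φ(1)=1,φ(3)=2 ⇒ 3
[q^4] φ(4)=2,φ(2)=1,φ(1)=1 ⇒ 4
d|10:{10,5,2,1}  Σφ=4+4+1+1=10

3, 4, 10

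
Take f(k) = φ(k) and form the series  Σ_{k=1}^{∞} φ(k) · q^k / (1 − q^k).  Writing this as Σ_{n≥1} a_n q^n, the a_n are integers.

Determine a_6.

[q^6] φ(1)=1,φ(2)=1,φ(3)=2,φ(6)=2 ⇒ 6

a_6 = 6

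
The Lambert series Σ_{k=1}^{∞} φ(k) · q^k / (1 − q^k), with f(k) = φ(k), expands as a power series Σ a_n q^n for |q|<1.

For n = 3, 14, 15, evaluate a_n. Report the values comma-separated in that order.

q^3  k|3↦φ(k): 3:2 1:1  a_3=3
[q^14] φ(14)=6,φ(7)=6,φ(2)=1,φ(1)=1 ⇒ 14
q^15  k|15↦φ(k): 1:1 3:2 5:4 15:8  a_15=15

3, 14, 15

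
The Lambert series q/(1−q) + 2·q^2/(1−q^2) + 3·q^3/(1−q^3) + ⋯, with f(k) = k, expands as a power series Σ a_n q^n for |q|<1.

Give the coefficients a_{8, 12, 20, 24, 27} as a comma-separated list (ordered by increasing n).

[q^8] f(8)=8,f(4)=4,f(2)=2,f(1)=1 ⇒ 15
n=12: 1·12 2·6 3·4 4·3 6·2 12·1  f→[1+2+3+4+6+12]=28
d|20:{20,10,5,4,2,1}  Σf=20+10+5+4+2+1=42
n=24: 1·24 2·12 3·8 4·6 6·4 8·3 12·2 24·1  f→[1+2+3+4+6+8+12+24]=60
[q^27] f(1)=1,f(3)=3,f(9)=9,f(27)=27 ⇒ 40

15, 28, 42, 60, 40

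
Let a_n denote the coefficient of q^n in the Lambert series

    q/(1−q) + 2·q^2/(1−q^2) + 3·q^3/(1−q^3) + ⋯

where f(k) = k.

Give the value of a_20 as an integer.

a_20 = 42

[q^20] f(1)=1,f(2)=2,f(4)=4,f(5)=5,f(10)=10,f(20)=20 ⇒ 42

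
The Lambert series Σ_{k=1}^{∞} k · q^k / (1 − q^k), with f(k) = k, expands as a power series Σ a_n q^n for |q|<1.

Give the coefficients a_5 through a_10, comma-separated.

6, 12, 8, 15, 13, 18

q^5  k|5↦f(k): 5:5 1:1  a_5=6
q^6  k|6↦f(k): 6:6 3:3 2:2 1:1  a_6=12
q^7  k|7↦f(k): 1:1 7:7  a_7=8
q^8  k|8↦f(k): 8:8 4:4 2:2 1:1  a_8=15
q^9  k|9↦f(k): 9:9 3:3 1:1  a_9=13
n=10: 1·10 2·5 5·2 10·1  f→[1+2+5+10]=18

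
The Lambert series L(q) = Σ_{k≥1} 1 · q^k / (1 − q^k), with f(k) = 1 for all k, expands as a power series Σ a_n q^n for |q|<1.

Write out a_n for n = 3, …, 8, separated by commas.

n=3: 3·1 1·3  f→[1+1]=2
q^4  k|4↦f(k): 4:1 2:1 1:1  a_4=3
d|5:{5,1}  Σf=1+1=2
d|6:{6,3,2,1}  Σf=1+1+1+1=4
[q^7] f(7)=1,f(1)=1 ⇒ 2
q^8  k|8↦f(k): 1:1 2:1 4:1 8:1  a_8=4

2, 3, 2, 4, 2, 4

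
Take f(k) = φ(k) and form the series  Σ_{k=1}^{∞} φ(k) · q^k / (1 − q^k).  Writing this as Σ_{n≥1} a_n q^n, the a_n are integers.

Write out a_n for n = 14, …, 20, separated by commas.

q^14  k|14↦φ(k): 1:1 2:1 7:6 14:6  a_14=14
q^15  k|15↦φ(k): 15:8 5:4 3:2 1:1  a_15=15
n=16: 16·1 8·2 4·4 2·8 1·16  φ→[8+4+2+1+1]=16
q^17  k|17↦φ(k): 17:16 1:1  a_17=17
q^18  k|18↦φ(k): 18:6 9:6 6:2 3:2 2:1 1:1  a_18=18
q^19  k|19↦φ(k): 1:1 19:18  a_19=19
q^20  k|20↦φ(k): 20:8 10:4 5:4 4:2 2:1 1:1  a_20=20

14, 15, 16, 17, 18, 19, 20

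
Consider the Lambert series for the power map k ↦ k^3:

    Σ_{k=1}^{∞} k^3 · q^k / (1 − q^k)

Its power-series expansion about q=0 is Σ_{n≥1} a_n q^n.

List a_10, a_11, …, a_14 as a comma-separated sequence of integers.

1134, 1332, 2044, 2198, 3096

[q^10] f(1)=1,f(2)=8,f(5)=125,f(10)=1000 ⇒ 1134
q^11  k|11↦f(k): 11:1331 1:1  a_11=1332
n=12: 12·1 6·2 4·3 3·4 2·6 1·12  f→[1728+216+64+27+8+1]=2044
n=13: 1·13 13·1  f→[1+2197]=2198
n=14: 1·14 2·7 7·2 14·1  f→[1+8+343+2744]=3096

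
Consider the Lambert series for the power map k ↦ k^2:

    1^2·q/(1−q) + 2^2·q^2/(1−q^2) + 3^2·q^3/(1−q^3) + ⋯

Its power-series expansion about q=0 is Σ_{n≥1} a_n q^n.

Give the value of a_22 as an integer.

[q^22] f(22)=484,f(11)=121,f(2)=4,f(1)=1 ⇒ 610

a_22 = 610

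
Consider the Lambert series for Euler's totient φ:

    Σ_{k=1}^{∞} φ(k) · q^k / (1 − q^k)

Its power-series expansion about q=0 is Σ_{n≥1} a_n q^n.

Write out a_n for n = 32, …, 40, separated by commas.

q^32  k|32↦φ(k): 32:16 16:8 8:4 4:2 2:1 1:1  a_32=32
d|33:{1,3,11,33}  Σφ=1+2+10+20=33
d|34:{34,17,2,1}  Σφ=16+16+1+1=34
q^35  k|35↦φ(k): 35:24 7:6 5:4 1:1  a_35=35
d|36:{36,18,12,9,6,4,3,2,1}  Σφ=12+6+4+6+2+2+2+1+1=36
[q^37] φ(37)=36,φ(1)=1 ⇒ 37
n=38: 38·1 19·2 2·19 1·38  φ→[18+18+1+1]=38
d|39:{39,13,3,1}  Σφ=24+12+2+1=39
n=40: 40·1 20·2 10·4 8·5 5·8 4·10 2·20 1·40  φ→[16+8+4+4+4+2+1+1]=40

32, 33, 34, 35, 36, 37, 38, 39, 40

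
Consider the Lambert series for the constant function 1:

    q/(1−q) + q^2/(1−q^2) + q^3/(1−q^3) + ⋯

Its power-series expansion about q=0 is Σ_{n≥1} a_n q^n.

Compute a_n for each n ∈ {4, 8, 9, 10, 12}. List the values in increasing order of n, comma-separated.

n=4: 4·1 2·2 1·4  f→[1+1+1]=3
n=8: 8·1 4·2 2·4 1·8  f→[1+1+1+1]=4
[q^9] f(1)=1,f(3)=1,f(9)=1 ⇒ 3
n=10: 10·1 5·2 2·5 1·10  f→[1+1+1+1]=4
q^12  k|12↦f(k): 12:1 6:1 4:1 3:1 2:1 1:1  a_12=6

3, 4, 3, 4, 6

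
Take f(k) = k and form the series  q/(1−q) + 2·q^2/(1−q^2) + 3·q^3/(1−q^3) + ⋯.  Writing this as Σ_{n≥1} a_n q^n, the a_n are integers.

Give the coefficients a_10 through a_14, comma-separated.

n=10: 1·10 2·5 5·2 10·1  f→[1+2+5+10]=18
q^11  k|11↦f(k): 1:1 11:11  a_11=12
[q^12] f(12)=12,f(6)=6,f(4)=4,f(3)=3,f(2)=2,f(1)=1 ⇒ 28
d|13:{1,13}  Σf=1+13=14
n=14: 1·14 2·7 7·2 14·1  f→[1+2+7+14]=24

18, 12, 28, 14, 24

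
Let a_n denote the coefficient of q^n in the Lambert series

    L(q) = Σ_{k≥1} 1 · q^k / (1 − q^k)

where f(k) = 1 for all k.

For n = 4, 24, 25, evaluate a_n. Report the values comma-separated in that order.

3, 8, 3

d|4:{1,2,4}  Σf=1+1+1=3
d|24:{1,2,3,4,6,8,12,24}  Σf=1+1+1+1+1+1+1+1=8
q^25  k|25↦f(k): 1:1 5:1 25:1  a_25=3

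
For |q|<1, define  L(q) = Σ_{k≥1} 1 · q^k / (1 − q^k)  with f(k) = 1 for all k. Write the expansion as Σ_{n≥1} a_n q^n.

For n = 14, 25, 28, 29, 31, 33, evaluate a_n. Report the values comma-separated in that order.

4, 3, 6, 2, 2, 4

d|14:{1,2,7,14}  Σf=1+1+1+1=4
q^25  k|25↦f(k): 1:1 5:1 25:1  a_25=3
n=28: 28·1 14·2 7·4 4·7 2·14 1·28  f→[1+1+1+1+1+1]=6
[q^29] f(1)=1,f(29)=1 ⇒ 2
n=31: 1·31 31·1  f→[1+1]=2
n=33: 33·1 11·3 3·11 1·33  f→[1+1+1+1]=4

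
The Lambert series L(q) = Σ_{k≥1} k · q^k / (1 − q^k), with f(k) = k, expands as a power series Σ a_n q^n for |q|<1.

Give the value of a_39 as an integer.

d|39:{39,13,3,1}  Σf=39+13+3+1=56

a_39 = 56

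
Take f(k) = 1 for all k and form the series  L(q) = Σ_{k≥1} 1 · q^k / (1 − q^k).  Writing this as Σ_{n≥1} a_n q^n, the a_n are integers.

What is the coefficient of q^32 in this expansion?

a_32 = 6

n=32: 32·1 16·2 8·4 4·8 2·16 1·32  f→[1+1+1+1+1+1]=6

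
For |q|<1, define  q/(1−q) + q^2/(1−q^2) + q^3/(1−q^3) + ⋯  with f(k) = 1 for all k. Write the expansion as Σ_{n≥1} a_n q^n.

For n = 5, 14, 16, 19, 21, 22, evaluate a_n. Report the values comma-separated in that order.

q^5  k|5↦f(k): 1:1 5:1  a_5=2
q^14  k|14↦f(k): 1:1 2:1 7:1 14:1  a_14=4
q^16  k|16↦f(k): 16:1 8:1 4:1 2:1 1:1  a_16=5
[q^19] f(19)=1,f(1)=1 ⇒ 2
d|21:{21,7,3,1}  Σf=1+1+1+1=4
q^22  k|22↦f(k): 1:1 2:1 11:1 22:1  a_22=4

2, 4, 5, 2, 4, 4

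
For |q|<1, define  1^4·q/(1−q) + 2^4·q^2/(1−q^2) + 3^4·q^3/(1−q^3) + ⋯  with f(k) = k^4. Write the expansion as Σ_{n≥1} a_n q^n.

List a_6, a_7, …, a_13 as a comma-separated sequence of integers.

q^6  k|6↦f(k): 1:1 2:16 3:81 6:1296  a_6=1394
q^7  k|7↦f(k): 1:1 7:2401  a_7=2402
d|8:{8,4,2,1}  Σf=4096+256+16+1=4369
q^9  k|9↦f(k): 1:1 3:81 9:6561  a_9=6643
[q^10] f(10)=10000,f(5)=625,f(2)=16,f(1)=1 ⇒ 10642
q^11  k|11↦f(k): 1:1 11:14641  a_11=14642
n=12: 12·1 6·2 4·3 3·4 2·6 1·12  f→[20736+1296+256+81+16+1]=22386
q^13  k|13↦f(k): 13:28561 1:1  a_13=28562

1394, 2402, 4369, 6643, 10642, 14642, 22386, 28562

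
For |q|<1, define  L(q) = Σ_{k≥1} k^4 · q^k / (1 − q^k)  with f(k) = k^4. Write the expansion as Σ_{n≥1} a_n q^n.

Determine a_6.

[q^6] f(1)=1,f(2)=16,f(3)=81,f(6)=1296 ⇒ 1394

a_6 = 1394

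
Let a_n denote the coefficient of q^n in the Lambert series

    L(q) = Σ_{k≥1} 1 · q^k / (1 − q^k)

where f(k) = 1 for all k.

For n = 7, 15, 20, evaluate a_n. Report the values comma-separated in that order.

n=7: 7·1 1·7  f→[1+1]=2
d|15:{15,5,3,1}  Σf=1+1+1+1=4
q^20  k|20↦f(k): 20:1 10:1 5:1 4:1 2:1 1:1  a_20=6

2, 4, 6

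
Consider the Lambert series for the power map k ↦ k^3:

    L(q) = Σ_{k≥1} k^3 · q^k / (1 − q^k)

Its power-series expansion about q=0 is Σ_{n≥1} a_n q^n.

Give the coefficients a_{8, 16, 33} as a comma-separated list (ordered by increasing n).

585, 4681, 37296

q^8  k|8↦f(k): 8:512 4:64 2:8 1:1  a_8=585
d|16:{16,8,4,2,1}  Σf=4096+512+64+8+1=4681
q^33  k|33↦f(k): 33:35937 11:1331 3:27 1:1  a_33=37296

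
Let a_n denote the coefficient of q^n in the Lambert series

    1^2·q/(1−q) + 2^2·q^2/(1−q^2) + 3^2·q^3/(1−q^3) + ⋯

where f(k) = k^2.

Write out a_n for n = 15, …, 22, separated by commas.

n=15: 1·15 3·5 5·3 15·1  f→[1+9+25+225]=260
n=16: 1·16 2·8 4·4 8·2 16·1  f→[1+4+16+64+256]=341
d|17:{1,17}  Σf=1+289=290
q^18  k|18↦f(k): 18:324 9:81 6:36 3:9 2:4 1:1  a_18=455
n=19: 19·1 1·19  f→[361+1]=362
q^20  k|20↦f(k): 1:1 2:4 4:16 5:25 10:100 20:400  a_20=546
n=21: 21·1 7·3 3·7 1·21  f→[441+49+9+1]=500
n=22: 1·22 2·11 11·2 22·1  f→[1+4+121+484]=610

260, 341, 290, 455, 362, 546, 500, 610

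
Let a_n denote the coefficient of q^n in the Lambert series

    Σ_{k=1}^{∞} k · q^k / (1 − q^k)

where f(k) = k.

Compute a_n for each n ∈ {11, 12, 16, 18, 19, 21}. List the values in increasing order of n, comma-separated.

12, 28, 31, 39, 20, 32

[q^11] f(1)=1,f(11)=11 ⇒ 12
q^12  k|12↦f(k): 1:1 2:2 3:3 4:4 6:6 12:12  a_12=28
[q^16] f(1)=1,f(2)=2,f(4)=4,f(8)=8,f(16)=16 ⇒ 31
n=18: 18·1 9·2 6·3 3·6 2·9 1·18  f→[18+9+6+3+2+1]=39
d|19:{1,19}  Σf=1+19=20
d|21:{21,7,3,1}  Σf=21+7+3+1=32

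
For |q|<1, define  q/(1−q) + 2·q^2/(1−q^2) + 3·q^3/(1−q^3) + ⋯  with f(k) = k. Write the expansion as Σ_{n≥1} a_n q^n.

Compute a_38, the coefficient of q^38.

q^38  k|38↦f(k): 38:38 19:19 2:2 1:1  a_38=60

a_38 = 60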